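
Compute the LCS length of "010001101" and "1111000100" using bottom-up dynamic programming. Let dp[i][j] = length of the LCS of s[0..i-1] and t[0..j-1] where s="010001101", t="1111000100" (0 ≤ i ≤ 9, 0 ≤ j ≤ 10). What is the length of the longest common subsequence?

   ''  1  1  1  1  0  0  0  1  0  0
''  0  0  0  0  0  0  0  0  0  0  0
 0  0  0  0  0  0  1  1  1  1  1  1
 1  0  1  1  1  1  1  1  1  2  2  2
 0  0  1  1  1  1  2  2  2  2  3  3
 0  0  1  1  1  1  2  3  3  3  3  4
 0  0  1  1  1  1  2  3  4  4  4  4
 1  0  1  2  2  2  2  3  4  5  5  5
 1  0  1  2  3  3  3  3  4  5  5  5
 0  0  1  2  3  3  4  4  4  5  6  6
 1  0  1  2  3  4  4  4  4  5  6  6

6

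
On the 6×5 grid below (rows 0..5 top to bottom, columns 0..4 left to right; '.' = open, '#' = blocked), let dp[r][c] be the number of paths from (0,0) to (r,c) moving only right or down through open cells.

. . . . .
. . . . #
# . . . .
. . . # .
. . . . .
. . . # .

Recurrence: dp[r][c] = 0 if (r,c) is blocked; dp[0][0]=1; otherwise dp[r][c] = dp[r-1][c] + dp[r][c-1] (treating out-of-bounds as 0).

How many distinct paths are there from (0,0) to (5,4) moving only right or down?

18

r\c   0   1   2   3   4
  0   1   1   1   1   1
  1   1   2   3   4   0
  2   0   2   5   9   9
  3   0   2   7   0   9
  4   0   2   9   9  18
  5   0   2  11   0  18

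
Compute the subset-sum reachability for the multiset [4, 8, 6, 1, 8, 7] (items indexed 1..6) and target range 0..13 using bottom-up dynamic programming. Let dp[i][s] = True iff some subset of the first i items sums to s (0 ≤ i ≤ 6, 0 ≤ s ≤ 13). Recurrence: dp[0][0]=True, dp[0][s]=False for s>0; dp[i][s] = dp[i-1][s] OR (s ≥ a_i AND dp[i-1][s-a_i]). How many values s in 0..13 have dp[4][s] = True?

12

i\s   0   1   2   3   4   5   6   7   8   9  10  11  12  13
  0   T   F   F   F   F   F   F   F   F   F   F   F   F   F
  1   T   F   F   F   T   F   F   F   F   F   F   F   F   F
  2   T   F   F   F   T   F   F   F   T   F   F   F   T   F
  3   T   F   F   F   T   F   T   F   T   F   T   F   T   F
  4   T   T   F   F   T   T   T   T   T   T   T   T   T   T
  5   T   T   F   F   T   T   T   T   T   T   T   T   T   T
  6   T   T   F   F   T   T   T   T   T   T   T   T   T   T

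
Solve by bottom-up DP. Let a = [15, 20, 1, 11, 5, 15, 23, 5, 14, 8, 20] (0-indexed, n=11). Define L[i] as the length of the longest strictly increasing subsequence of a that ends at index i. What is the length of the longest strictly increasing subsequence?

   i    0    1    2    3    4    5    6    7    8    9   10
a[i]   15   20    1   11    5   15   23    5   14    8   20
L[i]    1    2    1    2    2    3    4    2    3    3    4

4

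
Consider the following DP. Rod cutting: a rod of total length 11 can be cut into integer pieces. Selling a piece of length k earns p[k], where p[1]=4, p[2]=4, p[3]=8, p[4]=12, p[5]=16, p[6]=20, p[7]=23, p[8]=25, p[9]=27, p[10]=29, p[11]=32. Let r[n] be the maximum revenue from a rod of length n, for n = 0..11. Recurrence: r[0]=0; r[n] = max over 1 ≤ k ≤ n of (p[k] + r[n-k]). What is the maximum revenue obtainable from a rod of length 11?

   n    0    1    2    3    4    5    6    7    8    9   10   11
r[n]    0    4    8   12   16   20   24   28   32   36   40   44

44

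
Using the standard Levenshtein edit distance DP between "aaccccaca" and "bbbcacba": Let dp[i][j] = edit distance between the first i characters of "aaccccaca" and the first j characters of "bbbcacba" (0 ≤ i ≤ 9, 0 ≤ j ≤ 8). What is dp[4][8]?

   ''  b  b  b  c  a  c  b  a
''  0  1  2  3  4  5  6  7  8
 a  1  1  2  3  4  4  5  6  7
 a  2  2  2  3  4  4  5  6  6
 c  3  3  3  3  3  4  4  5  6
 c  4  4  4  4  3  4  4  5  6
 c  5  5  5  5  4  4  4  5  6
 c  6  6  6  6  5  5  4  5  6
 a  7  7  7  7  6  5  5  5  5
 c  8  8  8  8  7  6  5  6  6
 a  9  9  9  9  8  7  6  6  6

6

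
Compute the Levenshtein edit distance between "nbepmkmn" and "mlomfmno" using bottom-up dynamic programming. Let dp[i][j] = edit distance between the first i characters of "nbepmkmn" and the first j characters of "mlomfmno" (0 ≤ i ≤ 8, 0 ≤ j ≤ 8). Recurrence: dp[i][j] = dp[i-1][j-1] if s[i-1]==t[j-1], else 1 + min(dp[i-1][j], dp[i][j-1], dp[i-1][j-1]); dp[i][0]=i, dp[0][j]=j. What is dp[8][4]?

7

   ''  m  l  o  m  f  m  n  o
''  0  1  2  3  4  5  6  7  8
 n  1  1  2  3  4  5  6  6  7
 b  2  2  2  3  4  5  6  7  7
 e  3  3  3  3  4  5  6  7  8
 p  4  4  4  4  4  5  6  7  8
 m  5  4  5  5  4  5  5  6  7
 k  6  5  5  6  5  5  6  6  7
 m  7  6  6  6  6  6  5  6  7
 n  8  7  7  7  7  7  6  5  6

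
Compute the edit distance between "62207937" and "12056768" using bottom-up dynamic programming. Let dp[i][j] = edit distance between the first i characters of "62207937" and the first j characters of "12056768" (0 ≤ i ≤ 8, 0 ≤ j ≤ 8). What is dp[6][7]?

5

   ''  1  2  0  5  6  7  6  8
''  0  1  2  3  4  5  6  7  8
 6  1  1  2  3  4  4  5  6  7
 2  2  2  1  2  3  4  5  6  7
 2  3  3  2  2  3  4  5  6  7
 0  4  4  3  2  3  4  5  6  7
 7  5  5  4  3  3  4  4  5  6
 9  6  6  5  4  4  4  5  5  6
 3  7  7  6  5  5  5  5  6  6
 7  8  8  7  6  6  6  5  6  7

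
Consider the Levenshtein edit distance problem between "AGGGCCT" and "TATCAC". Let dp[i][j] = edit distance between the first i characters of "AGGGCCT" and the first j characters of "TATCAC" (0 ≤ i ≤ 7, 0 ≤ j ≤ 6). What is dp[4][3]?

   ''  T  A  T  C  A  C
''  0  1  2  3  4  5  6
 A  1  1  1  2  3  4  5
 G  2  2  2  2  3  4  5
 G  3  3  3  3  3  4  5
 G  4  4  4  4  4  4  5
 C  5  5  5  5  4  5  4
 C  6  6  6  6  5  5  5
 T  7  6  7  6  6  6  6

4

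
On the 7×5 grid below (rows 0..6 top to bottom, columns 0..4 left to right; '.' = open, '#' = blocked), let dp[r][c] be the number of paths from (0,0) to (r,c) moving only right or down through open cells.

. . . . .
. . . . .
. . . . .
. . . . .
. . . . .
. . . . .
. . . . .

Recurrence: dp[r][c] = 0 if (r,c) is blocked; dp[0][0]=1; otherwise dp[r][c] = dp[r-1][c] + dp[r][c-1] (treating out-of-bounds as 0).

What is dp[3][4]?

r\c   0   1   2   3   4
  0   1   1   1   1   1
  1   1   2   3   4   5
  2   1   3   6  10  15
  3   1   4  10  20  35
  4   1   5  15  35  70
  5   1   6  21  56 126
  6   1   7  28  84 210

35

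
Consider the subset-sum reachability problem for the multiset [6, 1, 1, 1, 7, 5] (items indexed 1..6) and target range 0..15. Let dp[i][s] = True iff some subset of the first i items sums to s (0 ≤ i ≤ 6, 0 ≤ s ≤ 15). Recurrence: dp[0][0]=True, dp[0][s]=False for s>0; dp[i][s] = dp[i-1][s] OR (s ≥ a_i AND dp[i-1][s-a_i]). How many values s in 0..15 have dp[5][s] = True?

12

i\s   0   1   2   3   4   5   6   7   8   9  10  11  12  13  14  15
  0   T   F   F   F   F   F   F   F   F   F   F   F   F   F   F   F
  1   T   F   F   F   F   F   T   F   F   F   F   F   F   F   F   F
  2   T   T   F   F   F   F   T   T   F   F   F   F   F   F   F   F
  3   T   T   T   F   F   F   T   T   T   F   F   F   F   F   F   F
  4   T   T   T   T   F   F   T   T   T   T   F   F   F   F   F   F
  5   T   T   T   T   F   F   T   T   T   T   T   F   F   T   T   T
  6   T   T   T   T   F   T   T   T   T   T   T   T   T   T   T   T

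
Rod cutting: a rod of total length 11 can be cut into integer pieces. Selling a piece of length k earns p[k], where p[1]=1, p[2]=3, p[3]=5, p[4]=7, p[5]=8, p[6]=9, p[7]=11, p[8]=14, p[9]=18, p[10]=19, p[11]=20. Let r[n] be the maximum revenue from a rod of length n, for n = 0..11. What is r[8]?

14

   n    0    1    2    3    4    5    6    7    8    9   10   11
r[n]    0    1    3    5    7    8   10   12   14   18   19   21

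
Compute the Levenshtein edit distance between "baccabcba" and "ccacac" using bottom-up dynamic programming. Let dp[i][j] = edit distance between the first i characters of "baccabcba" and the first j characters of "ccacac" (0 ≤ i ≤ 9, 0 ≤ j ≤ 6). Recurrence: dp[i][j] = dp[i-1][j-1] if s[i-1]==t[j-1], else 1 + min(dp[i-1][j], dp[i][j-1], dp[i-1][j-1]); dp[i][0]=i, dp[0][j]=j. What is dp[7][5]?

   ''  c  c  a  c  a  c
''  0  1  2  3  4  5  6
 b  1  1  2  3  4  5  6
 a  2  2  2  2  3  4  5
 c  3  2  2  3  2  3  4
 c  4  3  2  3  3  3  3
 a  5  4  3  2  3  3  4
 b  6  5  4  3  3  4  4
 c  7  6  5  4  3  4  4
 b  8  7  6  5  4  4  5
 a  9  8  7  6  5  4  5

4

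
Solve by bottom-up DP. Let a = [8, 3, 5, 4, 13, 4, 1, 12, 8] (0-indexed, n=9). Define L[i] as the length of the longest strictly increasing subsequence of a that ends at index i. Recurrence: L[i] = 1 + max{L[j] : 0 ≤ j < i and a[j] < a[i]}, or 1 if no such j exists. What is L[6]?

1

   i    0    1    2    3    4    5    6    7    8
a[i]    8    3    5    4   13    4    1   12    8
L[i]    1    1    2    2    3    2    1    3    3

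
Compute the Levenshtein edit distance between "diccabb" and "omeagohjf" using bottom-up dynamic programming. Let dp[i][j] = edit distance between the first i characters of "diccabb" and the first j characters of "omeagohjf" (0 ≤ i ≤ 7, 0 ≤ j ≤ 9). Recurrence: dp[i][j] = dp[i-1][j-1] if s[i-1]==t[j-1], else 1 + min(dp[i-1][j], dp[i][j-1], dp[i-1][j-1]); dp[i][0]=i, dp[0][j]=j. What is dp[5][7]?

   ''  o  m  e  a  g  o  h  j  f
''  0  1  2  3  4  5  6  7  8  9
 d  1  1  2  3  4  5  6  7  8  9
 i  2  2  2  3  4  5  6  7  8  9
 c  3  3  3  3  4  5  6  7  8  9
 c  4  4  4  4  4  5  6  7  8  9
 a  5  5  5  5  4  5  6  7  8  9
 b  6  6  6  6  5  5  6  7  8  9
 b  7  7  7  7  6  6  6  7  8  9

7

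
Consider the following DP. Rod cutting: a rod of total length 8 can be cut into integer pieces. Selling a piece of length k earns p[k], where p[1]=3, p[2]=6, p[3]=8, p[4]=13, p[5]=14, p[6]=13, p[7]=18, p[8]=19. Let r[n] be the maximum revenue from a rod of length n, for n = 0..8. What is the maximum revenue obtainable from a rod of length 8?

   n    0    1    2    3    4    5    6    7    8
r[n]    0    3    6    9   13   16   19   22   26

26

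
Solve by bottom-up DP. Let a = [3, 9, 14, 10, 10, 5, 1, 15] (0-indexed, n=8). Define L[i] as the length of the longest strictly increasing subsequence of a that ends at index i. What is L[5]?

   i    0    1    2    3    4    5    6    7
a[i]    3    9   14   10   10    5    1   15
L[i]    1    2    3    3    3    2    1    4

2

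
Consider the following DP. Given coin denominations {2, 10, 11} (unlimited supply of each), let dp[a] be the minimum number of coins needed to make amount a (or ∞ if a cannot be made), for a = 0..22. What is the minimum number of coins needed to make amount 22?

 a  0  1  2  3  4  5  6  7  8  9 10 11 12 13 14 15 16 17 18 19 20 21 22
dp  0  -  1  -  2  -  3  -  4  -  1  1  2  2  3  3  4  4  5  5  2  2  2
(- denotes ∞ / unreachable)

2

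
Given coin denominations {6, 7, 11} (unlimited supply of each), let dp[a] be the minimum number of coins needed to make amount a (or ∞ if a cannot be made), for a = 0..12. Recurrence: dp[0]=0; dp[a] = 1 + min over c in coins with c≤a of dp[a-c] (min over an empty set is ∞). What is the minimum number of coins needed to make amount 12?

 a  0  1  2  3  4  5  6  7  8  9 10 11 12
dp  0  -  -  -  -  -  1  1  -  -  -  1  2
(- denotes ∞ / unreachable)

2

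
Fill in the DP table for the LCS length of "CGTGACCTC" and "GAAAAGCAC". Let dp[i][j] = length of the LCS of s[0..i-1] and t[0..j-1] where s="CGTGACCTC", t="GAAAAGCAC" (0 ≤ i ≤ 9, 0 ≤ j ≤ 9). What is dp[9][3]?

   ''  G  A  A  A  A  G  C  A  C
''  0  0  0  0  0  0  0  0  0  0
 C  0  0  0  0  0  0  0  1  1  1
 G  0  1  1  1  1  1  1  1  1  1
 T  0  1  1  1  1  1  1  1  1  1
 G  0  1  1  1  1  1  2  2  2  2
 A  0  1  2  2  2  2  2  2  3  3
 C  0  1  2  2  2  2  2  3  3  4
 C  0  1  2  2  2  2  2  3  3  4
 T  0  1  2  2  2  2  2  3  3  4
 C  0  1  2  2  2  2  2  3  3  4

2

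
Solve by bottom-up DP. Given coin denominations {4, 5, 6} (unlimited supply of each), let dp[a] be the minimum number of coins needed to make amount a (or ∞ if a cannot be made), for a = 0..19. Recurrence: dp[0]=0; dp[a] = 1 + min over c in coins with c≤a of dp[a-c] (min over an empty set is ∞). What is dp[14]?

3

 a  0  1  2  3  4  5  6  7  8  9 10 11 12 13 14 15 16 17 18 19
dp  0  -  -  -  1  1  1  -  2  2  2  2  2  3  3  3  3  3  3  4
(- denotes ∞ / unreachable)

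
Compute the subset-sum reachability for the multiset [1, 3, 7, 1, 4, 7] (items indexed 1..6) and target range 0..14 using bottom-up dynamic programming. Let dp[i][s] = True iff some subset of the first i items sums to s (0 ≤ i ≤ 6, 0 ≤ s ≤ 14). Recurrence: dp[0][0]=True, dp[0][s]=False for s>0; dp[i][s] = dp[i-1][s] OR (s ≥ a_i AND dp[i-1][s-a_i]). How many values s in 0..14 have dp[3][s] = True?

8

i\s   0   1   2   3   4   5   6   7   8   9  10  11  12  13  14
  0   T   F   F   F   F   F   F   F   F   F   F   F   F   F   F
  1   T   T   F   F   F   F   F   F   F   F   F   F   F   F   F
  2   T   T   F   T   T   F   F   F   F   F   F   F   F   F   F
  3   T   T   F   T   T   F   F   T   T   F   T   T   F   F   F
  4   T   T   T   T   T   T   F   T   T   T   T   T   T   F   F
  5   T   T   T   T   T   T   T   T   T   T   T   T   T   T   T
  6   T   T   T   T   T   T   T   T   T   T   T   T   T   T   T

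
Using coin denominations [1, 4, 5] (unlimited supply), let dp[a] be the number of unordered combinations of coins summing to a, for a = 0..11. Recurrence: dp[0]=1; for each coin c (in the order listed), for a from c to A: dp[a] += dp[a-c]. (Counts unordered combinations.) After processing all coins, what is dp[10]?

6

after  coin     0     1     2     3     4     5     6     7     8     9    10    11
          1     1     1     1     1     1     1     1     1     1     1     1     1
          4     1     1     1     1     2     2     2     2     3     3     3     3
          5     1     1     1     1     2     3     3     3     4     5     6     6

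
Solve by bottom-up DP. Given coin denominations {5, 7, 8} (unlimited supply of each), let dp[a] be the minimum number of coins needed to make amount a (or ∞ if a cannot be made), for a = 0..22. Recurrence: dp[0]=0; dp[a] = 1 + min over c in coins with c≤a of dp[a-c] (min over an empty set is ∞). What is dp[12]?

 a  0  1  2  3  4  5  6  7  8  9 10 11 12 13 14 15 16 17 18 19 20 21 22
dp  0  -  -  -  -  1  -  1  1  -  2  -  2  2  2  2  2  3  3  3  3  3  3
(- denotes ∞ / unreachable)

2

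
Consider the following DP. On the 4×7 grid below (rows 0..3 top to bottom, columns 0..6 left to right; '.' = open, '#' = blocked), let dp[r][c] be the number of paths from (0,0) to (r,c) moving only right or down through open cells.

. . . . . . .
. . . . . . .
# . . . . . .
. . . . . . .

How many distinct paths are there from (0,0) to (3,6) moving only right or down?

r\c   0   1   2   3   4   5   6
  0   1   1   1   1   1   1   1
  1   1   2   3   4   5   6   7
  2   0   2   5   9  14  20  27
  3   0   2   7  16  30  50  77

77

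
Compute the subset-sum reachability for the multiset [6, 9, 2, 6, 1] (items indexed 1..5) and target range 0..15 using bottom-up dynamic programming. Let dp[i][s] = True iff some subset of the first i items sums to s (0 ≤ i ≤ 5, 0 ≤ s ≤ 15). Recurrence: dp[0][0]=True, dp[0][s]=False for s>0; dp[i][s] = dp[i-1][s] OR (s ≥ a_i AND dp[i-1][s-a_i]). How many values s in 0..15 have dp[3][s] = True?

7

i\s   0   1   2   3   4   5   6   7   8   9  10  11  12  13  14  15
  0   T   F   F   F   F   F   F   F   F   F   F   F   F   F   F   F
  1   T   F   F   F   F   F   T   F   F   F   F   F   F   F   F   F
  2   T   F   F   F   F   F   T   F   F   T   F   F   F   F   F   T
  3   T   F   T   F   F   F   T   F   T   T   F   T   F   F   F   T
  4   T   F   T   F   F   F   T   F   T   T   F   T   T   F   T   T
  5   T   T   T   T   F   F   T   T   T   T   T   T   T   T   T   T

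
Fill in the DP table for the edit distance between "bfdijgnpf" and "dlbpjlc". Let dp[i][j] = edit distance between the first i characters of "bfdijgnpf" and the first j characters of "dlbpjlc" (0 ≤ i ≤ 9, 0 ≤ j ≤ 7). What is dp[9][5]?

   ''  d  l  b  p  j  l  c
''  0  1  2  3  4  5  6  7
 b  1  1  2  2  3  4  5  6
 f  2  2  2  3  3  4  5  6
 d  3  2  3  3  4  4  5  6
 i  4  3  3  4  4  5  5  6
 j  5  4  4  4  5  4  5  6
 g  6  5  5  5  5  5  5  6
 n  7  6  6  6  6  6  6  6
 p  8  7  7  7  6  7  7  7
 f  9  8  8  8  7  7  8  8

7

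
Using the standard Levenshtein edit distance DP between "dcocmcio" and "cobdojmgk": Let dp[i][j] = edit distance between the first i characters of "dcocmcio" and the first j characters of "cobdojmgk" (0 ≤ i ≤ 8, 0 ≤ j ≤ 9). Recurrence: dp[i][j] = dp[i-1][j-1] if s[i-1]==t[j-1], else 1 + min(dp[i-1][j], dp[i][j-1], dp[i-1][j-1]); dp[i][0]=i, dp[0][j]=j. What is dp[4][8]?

7

   ''  c  o  b  d  o  j  m  g  k
''  0  1  2  3  4  5  6  7  8  9
 d  1  1  2  3  3  4  5  6  7  8
 c  2  1  2  3  4  4  5  6  7  8
 o  3  2  1  2  3  4  5  6  7  8
 c  4  3  2  2  3  4  5  6  7  8
 m  5  4  3  3  3  4  5  5  6  7
 c  6  5  4  4  4  4  5  6  6  7
 i  7  6  5  5  5  5  5  6  7  7
 o  8  7  6  6  6  5  6  6  7  8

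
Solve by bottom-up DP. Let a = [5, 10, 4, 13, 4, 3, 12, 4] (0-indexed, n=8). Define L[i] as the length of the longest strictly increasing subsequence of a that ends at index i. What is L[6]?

3

   i    0    1    2    3    4    5    6    7
a[i]    5   10    4   13    4    3   12    4
L[i]    1    2    1    3    1    1    3    2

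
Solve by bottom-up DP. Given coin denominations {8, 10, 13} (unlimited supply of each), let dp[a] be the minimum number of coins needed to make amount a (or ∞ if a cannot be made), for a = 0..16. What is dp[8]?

 a  0  1  2  3  4  5  6  7  8  9 10 11 12 13 14 15 16
dp  0  -  -  -  -  -  -  -  1  -  1  -  -  1  -  -  2
(- denotes ∞ / unreachable)

1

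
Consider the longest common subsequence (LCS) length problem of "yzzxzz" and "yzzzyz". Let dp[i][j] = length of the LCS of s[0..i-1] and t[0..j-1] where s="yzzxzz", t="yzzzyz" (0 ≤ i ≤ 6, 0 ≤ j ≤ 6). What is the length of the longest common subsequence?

5

   ''  y  z  z  z  y  z
''  0  0  0  0  0  0  0
 y  0  1  1  1  1  1  1
 z  0  1  2  2  2  2  2
 z  0  1  2  3  3  3  3
 x  0  1  2  3  3  3  3
 z  0  1  2  3  4  4  4
 z  0  1  2  3  4  4  5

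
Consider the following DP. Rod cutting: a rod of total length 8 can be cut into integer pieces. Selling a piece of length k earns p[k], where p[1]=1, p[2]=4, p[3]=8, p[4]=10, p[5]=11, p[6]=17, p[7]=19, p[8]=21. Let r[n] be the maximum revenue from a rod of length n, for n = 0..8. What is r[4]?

   n    0    1    2    3    4    5    6    7    8
r[n]    0    1    4    8   10   12   17   19   21

10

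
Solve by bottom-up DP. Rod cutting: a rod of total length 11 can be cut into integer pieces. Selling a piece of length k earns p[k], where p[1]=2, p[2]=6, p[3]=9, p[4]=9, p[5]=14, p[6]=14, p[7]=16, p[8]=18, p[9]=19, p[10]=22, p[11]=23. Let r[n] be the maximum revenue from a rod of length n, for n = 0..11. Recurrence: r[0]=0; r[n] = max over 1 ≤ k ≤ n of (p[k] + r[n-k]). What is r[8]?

24

   n    0    1    2    3    4    5    6    7    8    9   10   11
r[n]    0    2    6    9   12   15   18   21   24   27   30   33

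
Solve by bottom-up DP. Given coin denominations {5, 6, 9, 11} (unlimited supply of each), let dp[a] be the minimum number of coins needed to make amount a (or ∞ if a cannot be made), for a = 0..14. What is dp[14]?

2

 a  0  1  2  3  4  5  6  7  8  9 10 11 12 13 14
dp  0  -  -  -  -  1  1  -  -  1  2  1  2  -  2
(- denotes ∞ / unreachable)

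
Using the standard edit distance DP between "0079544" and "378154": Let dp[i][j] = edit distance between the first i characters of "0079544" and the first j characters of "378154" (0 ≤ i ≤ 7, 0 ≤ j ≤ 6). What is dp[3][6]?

   ''  3  7  8  1  5  4
''  0  1  2  3  4  5  6
 0  1  1  2  3  4  5  6
 0  2  2  2  3  4  5  6
 7  3  3  2  3  4  5  6
 9  4  4  3  3  4  5  6
 5  5  5  4  4  4  4  5
 4  6  6  5  5  5  5  4
 4  7  7  6  6  6  6  5

6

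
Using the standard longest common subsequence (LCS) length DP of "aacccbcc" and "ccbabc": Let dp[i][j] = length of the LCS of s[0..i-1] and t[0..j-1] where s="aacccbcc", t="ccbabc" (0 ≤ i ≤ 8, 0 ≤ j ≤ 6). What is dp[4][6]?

2

   ''  c  c  b  a  b  c
''  0  0  0  0  0  0  0
 a  0  0  0  0  1  1  1
 a  0  0  0  0  1  1  1
 c  0  1  1  1  1  1  2
 c  0  1  2  2  2  2  2
 c  0  1  2  2  2  2  3
 b  0  1  2  3  3  3  3
 c  0  1  2  3  3  3  4
 c  0  1  2  3  3  3  4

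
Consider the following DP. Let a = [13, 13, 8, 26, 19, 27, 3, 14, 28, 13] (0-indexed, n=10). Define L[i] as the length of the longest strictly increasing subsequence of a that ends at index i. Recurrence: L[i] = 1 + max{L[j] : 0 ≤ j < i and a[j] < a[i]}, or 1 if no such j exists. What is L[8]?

   i    0    1    2    3    4    5    6    7    8    9
a[i]   13   13    8   26   19   27    3   14   28   13
L[i]    1    1    1    2    2    3    1    2    4    2

4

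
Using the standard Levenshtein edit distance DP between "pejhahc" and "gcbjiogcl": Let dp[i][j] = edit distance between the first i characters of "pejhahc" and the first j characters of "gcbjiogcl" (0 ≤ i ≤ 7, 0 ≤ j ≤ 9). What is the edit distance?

7

   ''  g  c  b  j  i  o  g  c  l
''  0  1  2  3  4  5  6  7  8  9
 p  1  1  2  3  4  5  6  7  8  9
 e  2  2  2  3  4  5  6  7  8  9
 j  3  3  3  3  3  4  5  6  7  8
 h  4  4  4  4  4  4  5  6  7  8
 a  5  5  5  5  5  5  5  6  7  8
 h  6  6  6  6  6  6  6  6  7  8
 c  7  7  6  7  7  7  7  7  6  7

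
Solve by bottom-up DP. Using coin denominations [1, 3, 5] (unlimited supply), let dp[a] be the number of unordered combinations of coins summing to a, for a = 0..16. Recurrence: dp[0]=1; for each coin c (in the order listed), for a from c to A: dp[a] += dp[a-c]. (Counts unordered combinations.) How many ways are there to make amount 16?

14

after  coin     0     1     2     3     4     5     6     7     8     9    10    11    12    13    14    15    16
          1     1     1     1     1     1     1     1     1     1     1     1     1     1     1     1     1     1
          3     1     1     1     2     2     2     3     3     3     4     4     4     5     5     5     6     6
          5     1     1     1     2     2     3     4     4     5     6     7     8     9    10    11    13    14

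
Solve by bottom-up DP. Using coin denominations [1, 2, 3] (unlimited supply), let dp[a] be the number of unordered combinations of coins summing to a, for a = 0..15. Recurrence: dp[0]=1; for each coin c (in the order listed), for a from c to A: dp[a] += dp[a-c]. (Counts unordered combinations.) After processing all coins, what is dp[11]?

after  coin     0     1     2     3     4     5     6     7     8     9    10    11    12    13    14    15
          1     1     1     1     1     1     1     1     1     1     1     1     1     1     1     1     1
          2     1     1     2     2     3     3     4     4     5     5     6     6     7     7     8     8
          3     1     1     2     3     4     5     7     8    10    12    14    16    19    21    24    27

16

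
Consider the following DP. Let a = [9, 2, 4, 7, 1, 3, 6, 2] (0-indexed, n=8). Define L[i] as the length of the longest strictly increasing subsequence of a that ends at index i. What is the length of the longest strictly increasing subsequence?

3

   i    0    1    2    3    4    5    6    7
a[i]    9    2    4    7    1    3    6    2
L[i]    1    1    2    3    1    2    3    2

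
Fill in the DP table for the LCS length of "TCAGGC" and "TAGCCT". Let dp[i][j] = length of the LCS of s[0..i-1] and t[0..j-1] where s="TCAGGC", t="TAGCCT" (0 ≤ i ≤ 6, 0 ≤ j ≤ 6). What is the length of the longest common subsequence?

   ''  T  A  G  C  C  T
''  0  0  0  0  0  0  0
 T  0  1  1  1  1  1  1
 C  0  1  1  1  2  2  2
 A  0  1  2  2  2  2  2
 G  0  1  2  3  3  3  3
 G  0  1  2  3  3  3  3
 C  0  1  2  3  4  4  4

4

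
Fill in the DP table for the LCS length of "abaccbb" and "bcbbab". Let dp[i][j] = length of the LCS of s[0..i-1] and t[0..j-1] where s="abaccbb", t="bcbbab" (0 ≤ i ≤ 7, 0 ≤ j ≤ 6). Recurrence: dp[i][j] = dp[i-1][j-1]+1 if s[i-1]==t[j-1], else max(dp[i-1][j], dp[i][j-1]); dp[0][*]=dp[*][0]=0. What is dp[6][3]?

3

   ''  b  c  b  b  a  b
''  0  0  0  0  0  0  0
 a  0  0  0  0  0  1  1
 b  0  1  1  1  1  1  2
 a  0  1  1  1  1  2  2
 c  0  1  2  2  2  2  2
 c  0  1  2  2  2  2  2
 b  0  1  2  3  3  3  3
 b  0  1  2  3  4  4  4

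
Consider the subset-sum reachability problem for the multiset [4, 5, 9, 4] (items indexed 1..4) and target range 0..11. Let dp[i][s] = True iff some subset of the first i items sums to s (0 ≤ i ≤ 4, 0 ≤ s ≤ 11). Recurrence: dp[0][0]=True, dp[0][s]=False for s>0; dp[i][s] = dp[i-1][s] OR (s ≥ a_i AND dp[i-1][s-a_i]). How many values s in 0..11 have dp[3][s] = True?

i\s   0   1   2   3   4   5   6   7   8   9  10  11
  0   T   F   F   F   F   F   F   F   F   F   F   F
  1   T   F   F   F   T   F   F   F   F   F   F   F
  2   T   F   F   F   T   T   F   F   F   T   F   F
  3   T   F   F   F   T   T   F   F   F   T   F   F
  4   T   F   F   F   T   T   F   F   T   T   F   F

4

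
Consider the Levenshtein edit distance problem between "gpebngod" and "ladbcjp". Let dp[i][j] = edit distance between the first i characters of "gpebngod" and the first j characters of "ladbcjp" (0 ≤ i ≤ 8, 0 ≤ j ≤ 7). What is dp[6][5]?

5

   ''  l  a  d  b  c  j  p
''  0  1  2  3  4  5  6  7
 g  1  1  2  3  4  5  6  7
 p  2  2  2  3  4  5  6  6
 e  3  3  3  3  4  5  6  7
 b  4  4  4  4  3  4  5  6
 n  5  5  5  5  4  4  5  6
 g  6  6  6  6  5  5  5  6
 o  7  7  7  7  6  6  6  6
 d  8  8  8  7  7  7  7  7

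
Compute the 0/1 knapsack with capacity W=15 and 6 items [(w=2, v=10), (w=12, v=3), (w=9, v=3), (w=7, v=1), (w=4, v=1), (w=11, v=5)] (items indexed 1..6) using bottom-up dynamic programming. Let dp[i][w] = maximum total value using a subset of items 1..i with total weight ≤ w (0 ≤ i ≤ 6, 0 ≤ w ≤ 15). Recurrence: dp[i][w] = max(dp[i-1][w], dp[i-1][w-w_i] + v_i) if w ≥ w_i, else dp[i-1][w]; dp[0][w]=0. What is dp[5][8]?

i\w   0   1   2   3   4   5   6   7   8   9  10  11  12  13  14  15
  0   0   0   0   0   0   0   0   0   0   0   0   0   0   0   0   0
  1   0   0  10  10  10  10  10  10  10  10  10  10  10  10  10  10
  2   0   0  10  10  10  10  10  10  10  10  10  10  10  10  13  13
  3   0   0  10  10  10  10  10  10  10  10  10  13  13  13  13  13
  4   0   0  10  10  10  10  10  10  10  11  11  13  13  13  13  13
  5   0   0  10  10  10  10  11  11  11  11  11  13  13  13  13  14
  6   0   0  10  10  10  10  11  11  11  11  11  13  13  15  15  15

11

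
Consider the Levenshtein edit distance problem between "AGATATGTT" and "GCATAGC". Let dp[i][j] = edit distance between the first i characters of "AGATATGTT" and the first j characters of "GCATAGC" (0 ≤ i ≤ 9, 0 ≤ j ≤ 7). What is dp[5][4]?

   ''  G  C  A  T  A  G  C
''  0  1  2  3  4  5  6  7
 A  1  1  2  2  3  4  5  6
 G  2  1  2  3  3  4  4  5
 A  3  2  2  2  3  3  4  5
 T  4  3  3  3  2  3  4  5
 A  5  4  4  3  3  2  3  4
 T  6  5  5  4  3  3  3  4
 G  7  6  6  5  4  4  3  4
 T  8  7  7  6  5  5  4  4
 T  9  8  8  7  6  6  5  5

3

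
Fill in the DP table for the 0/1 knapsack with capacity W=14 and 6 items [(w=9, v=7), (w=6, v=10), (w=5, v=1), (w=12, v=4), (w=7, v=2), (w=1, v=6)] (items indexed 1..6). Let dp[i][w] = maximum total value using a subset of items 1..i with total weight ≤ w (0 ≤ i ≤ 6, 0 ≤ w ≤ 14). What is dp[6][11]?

16

i\w   0   1   2   3   4   5   6   7   8   9  10  11  12  13  14
  0   0   0   0   0   0   0   0   0   0   0   0   0   0   0   0
  1   0   0   0   0   0   0   0   0   0   7   7   7   7   7   7
  2   0   0   0   0   0   0  10  10  10  10  10  10  10  10  10
  3   0   0   0   0   0   1  10  10  10  10  10  11  11  11  11
  4   0   0   0   0   0   1  10  10  10  10  10  11  11  11  11
  5   0   0   0   0   0   1  10  10  10  10  10  11  11  12  12
  6   0   6   6   6   6   6  10  16  16  16  16  16  17  17  18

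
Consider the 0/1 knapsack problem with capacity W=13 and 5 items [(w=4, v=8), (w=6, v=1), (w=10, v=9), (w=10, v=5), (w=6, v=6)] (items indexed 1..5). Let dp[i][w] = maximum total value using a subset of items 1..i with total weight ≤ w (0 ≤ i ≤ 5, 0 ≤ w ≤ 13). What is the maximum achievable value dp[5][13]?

14

i\w   0   1   2   3   4   5   6   7   8   9  10  11  12  13
  0   0   0   0   0   0   0   0   0   0   0   0   0   0   0
  1   0   0   0   0   8   8   8   8   8   8   8   8   8   8
  2   0   0   0   0   8   8   8   8   8   8   9   9   9   9
  3   0   0   0   0   8   8   8   8   8   8   9   9   9   9
  4   0   0   0   0   8   8   8   8   8   8   9   9   9   9
  5   0   0   0   0   8   8   8   8   8   8  14  14  14  14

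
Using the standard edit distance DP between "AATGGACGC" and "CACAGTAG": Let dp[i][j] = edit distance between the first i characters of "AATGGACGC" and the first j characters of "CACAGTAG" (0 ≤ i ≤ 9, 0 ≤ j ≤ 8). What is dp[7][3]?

   ''  C  A  C  A  G  T  A  G
''  0  1  2  3  4  5  6  7  8
 A  1  1  1  2  3  4  5  6  7
 A  2  2  1  2  2  3  4  5  6
 T  3  3  2  2  3  3  3  4  5
 G  4  4  3  3  3  3  4  4  4
 G  5  5  4  4  4  3  4  5  4
 A  6  6  5  5  4  4  4  4  5
 C  7  6  6  5  5  5  5  5  5
 G  8  7  7  6  6  5  6  6  5
 C  9  8  8  7  7  6  6  7  6

5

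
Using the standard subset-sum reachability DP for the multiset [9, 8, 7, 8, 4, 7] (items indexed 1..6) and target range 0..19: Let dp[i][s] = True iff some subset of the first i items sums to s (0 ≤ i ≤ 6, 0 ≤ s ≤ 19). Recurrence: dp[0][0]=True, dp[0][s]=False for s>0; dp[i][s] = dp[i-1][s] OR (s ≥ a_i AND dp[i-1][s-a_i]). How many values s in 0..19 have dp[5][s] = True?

i\s   0   1   2   3   4   5   6   7   8   9  10  11  12  13  14  15  16  17  18  19
  0   T   F   F   F   F   F   F   F   F   F   F   F   F   F   F   F   F   F   F   F
  1   T   F   F   F   F   F   F   F   F   T   F   F   F   F   F   F   F   F   F   F
  2   T   F   F   F   F   F   F   F   T   T   F   F   F   F   F   F   F   T   F   F
  3   T   F   F   F   F   F   F   T   T   T   F   F   F   F   F   T   T   T   F   F
  4   T   F   F   F   F   F   F   T   T   T   F   F   F   F   F   T   T   T   F   F
  5   T   F   F   F   T   F   F   T   T   T   F   T   T   T   F   T   T   T   F   T
  6   T   F   F   F   T   F   F   T   T   T   F   T   T   T   T   T   T   T   T   T

12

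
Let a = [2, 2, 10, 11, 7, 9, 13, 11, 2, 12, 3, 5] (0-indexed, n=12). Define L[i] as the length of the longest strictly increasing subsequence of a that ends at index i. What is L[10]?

   i    0    1    2    3    4    5    6    7    8    9   10   11
a[i]    2    2   10   11    7    9   13   11    2   12    3    5
L[i]    1    1    2    3    2    3    4    4    1    5    2    3

2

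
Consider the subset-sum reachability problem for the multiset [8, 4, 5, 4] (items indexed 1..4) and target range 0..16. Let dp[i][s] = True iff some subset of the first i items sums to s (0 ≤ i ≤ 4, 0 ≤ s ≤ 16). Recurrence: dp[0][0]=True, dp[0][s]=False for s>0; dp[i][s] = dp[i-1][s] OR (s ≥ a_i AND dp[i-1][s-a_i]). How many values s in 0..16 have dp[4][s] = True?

i\s   0   1   2   3   4   5   6   7   8   9  10  11  12  13  14  15  16
  0   T   F   F   F   F   F   F   F   F   F   F   F   F   F   F   F   F
  1   T   F   F   F   F   F   F   F   T   F   F   F   F   F   F   F   F
  2   T   F   F   F   T   F   F   F   T   F   F   F   T   F   F   F   F
  3   T   F   F   F   T   T   F   F   T   T   F   F   T   T   F   F   F
  4   T   F   F   F   T   T   F   F   T   T   F   F   T   T   F   F   T

8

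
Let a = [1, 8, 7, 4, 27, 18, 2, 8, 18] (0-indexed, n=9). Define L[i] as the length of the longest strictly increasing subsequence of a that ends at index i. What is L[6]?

2

   i    0    1    2    3    4    5    6    7    8
a[i]    1    8    7    4   27   18    2    8   18
L[i]    1    2    2    2    3    3    2    3    4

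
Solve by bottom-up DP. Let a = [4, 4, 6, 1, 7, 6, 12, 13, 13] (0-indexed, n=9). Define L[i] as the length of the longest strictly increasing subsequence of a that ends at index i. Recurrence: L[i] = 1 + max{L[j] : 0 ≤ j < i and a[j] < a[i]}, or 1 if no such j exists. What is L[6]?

   i    0    1    2    3    4    5    6    7    8
a[i]    4    4    6    1    7    6   12   13   13
L[i]    1    1    2    1    3    2    4    5    5

4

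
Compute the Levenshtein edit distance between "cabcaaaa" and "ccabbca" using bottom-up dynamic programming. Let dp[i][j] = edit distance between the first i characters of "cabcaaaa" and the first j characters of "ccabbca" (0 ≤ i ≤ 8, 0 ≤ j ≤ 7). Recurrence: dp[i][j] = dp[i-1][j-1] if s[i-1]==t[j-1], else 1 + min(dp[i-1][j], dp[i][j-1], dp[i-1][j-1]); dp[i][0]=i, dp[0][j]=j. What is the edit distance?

   ''  c  c  a  b  b  c  a
''  0  1  2  3  4  5  6  7
 c  1  0  1  2  3  4  5  6
 a  2  1  1  1  2  3  4  5
 b  3  2  2  2  1  2  3  4
 c  4  3  2  3  2  2  2  3
 a  5  4  3  2  3  3  3  2
 a  6  5  4  3  3  4  4  3
 a  7  6  5  4  4  4  5  4
 a  8  7  6  5  5  5  5  5

5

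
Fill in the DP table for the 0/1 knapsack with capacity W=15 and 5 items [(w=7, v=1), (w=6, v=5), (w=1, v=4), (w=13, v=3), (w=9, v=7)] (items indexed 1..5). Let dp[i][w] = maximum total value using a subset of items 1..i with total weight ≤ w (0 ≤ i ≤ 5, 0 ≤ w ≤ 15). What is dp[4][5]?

4

i\w   0   1   2   3   4   5   6   7   8   9  10  11  12  13  14  15
  0   0   0   0   0   0   0   0   0   0   0   0   0   0   0   0   0
  1   0   0   0   0   0   0   0   1   1   1   1   1   1   1   1   1
  2   0   0   0   0   0   0   5   5   5   5   5   5   5   6   6   6
  3   0   4   4   4   4   4   5   9   9   9   9   9   9   9  10  10
  4   0   4   4   4   4   4   5   9   9   9   9   9   9   9  10  10
  5   0   4   4   4   4   4   5   9   9   9  11  11  11  11  11  12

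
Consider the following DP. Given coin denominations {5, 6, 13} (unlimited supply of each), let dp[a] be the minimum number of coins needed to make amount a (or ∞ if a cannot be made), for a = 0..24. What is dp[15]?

3

 a  0  1  2  3  4  5  6  7  8  9 10 11 12 13 14 15 16 17 18 19 20 21 22 23 24
dp  0  -  -  -  -  1  1  -  -  -  2  2  2  1  -  3  3  3  2  2  4  4  4  3  3
(- denotes ∞ / unreachable)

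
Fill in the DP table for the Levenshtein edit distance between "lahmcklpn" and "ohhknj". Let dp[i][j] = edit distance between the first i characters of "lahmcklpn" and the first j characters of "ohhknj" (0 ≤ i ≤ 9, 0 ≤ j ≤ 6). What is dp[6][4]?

   ''  o  h  h  k  n  j
''  0  1  2  3  4  5  6
 l  1  1  2  3  4  5  6
 a  2  2  2  3  4  5  6
 h  3  3  2  2  3  4  5
 m  4  4  3  3  3  4  5
 c  5  5  4  4  4  4  5
 k  6  6  5  5  4  5  5
 l  7  7  6  6  5  5  6
 p  8  8  7  7  6  6  6
 n  9  9  8  8  7  6  7

4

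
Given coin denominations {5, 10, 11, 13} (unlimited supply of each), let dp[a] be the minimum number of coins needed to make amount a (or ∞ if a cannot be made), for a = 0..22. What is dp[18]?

2

 a  0  1  2  3  4  5  6  7  8  9 10 11 12 13 14 15 16 17 18 19 20 21 22
dp  0  -  -  -  -  1  -  -  -  -  1  1  -  1  -  2  2  -  2  -  2  2  2
(- denotes ∞ / unreachable)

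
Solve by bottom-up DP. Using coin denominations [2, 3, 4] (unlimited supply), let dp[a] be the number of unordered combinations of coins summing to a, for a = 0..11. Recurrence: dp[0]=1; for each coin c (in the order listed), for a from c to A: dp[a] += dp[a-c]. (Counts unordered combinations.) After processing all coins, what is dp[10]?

5

after  coin     0     1     2     3     4     5     6     7     8     9    10    11
          2     1     0     1     0     1     0     1     0     1     0     1     0
          3     1     0     1     1     1     1     2     1     2     2     2     2
          4     1     0     1     1     2     1     3     2     4     3     5     4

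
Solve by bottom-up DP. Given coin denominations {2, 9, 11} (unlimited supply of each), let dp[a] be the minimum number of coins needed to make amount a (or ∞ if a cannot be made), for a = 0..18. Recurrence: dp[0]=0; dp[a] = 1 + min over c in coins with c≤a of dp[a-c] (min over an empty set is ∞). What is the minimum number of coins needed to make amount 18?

2

 a  0  1  2  3  4  5  6  7  8  9 10 11 12 13 14 15 16 17 18
dp  0  -  1  -  2  -  3  -  4  1  5  1  6  2  7  3  8  4  2
(- denotes ∞ / unreachable)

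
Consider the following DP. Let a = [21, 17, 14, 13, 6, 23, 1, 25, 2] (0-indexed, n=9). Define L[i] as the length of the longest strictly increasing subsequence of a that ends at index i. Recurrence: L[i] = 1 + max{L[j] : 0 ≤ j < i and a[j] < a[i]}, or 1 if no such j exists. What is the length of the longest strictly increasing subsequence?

3

   i    0    1    2    3    4    5    6    7    8
a[i]   21   17   14   13    6   23    1   25    2
L[i]    1    1    1    1    1    2    1    3    2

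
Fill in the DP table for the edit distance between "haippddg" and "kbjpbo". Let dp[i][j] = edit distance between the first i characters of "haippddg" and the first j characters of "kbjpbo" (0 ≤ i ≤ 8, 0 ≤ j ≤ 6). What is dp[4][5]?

4

   ''  k  b  j  p  b  o
''  0  1  2  3  4  5  6
 h  1  1  2  3  4  5  6
 a  2  2  2  3  4  5  6
 i  3  3  3  3  4  5  6
 p  4  4  4  4  3  4  5
 p  5  5  5  5  4  4  5
 d  6  6  6  6  5  5  5
 d  7  7  7  7  6  6  6
 g  8  8  8  8  7  7  7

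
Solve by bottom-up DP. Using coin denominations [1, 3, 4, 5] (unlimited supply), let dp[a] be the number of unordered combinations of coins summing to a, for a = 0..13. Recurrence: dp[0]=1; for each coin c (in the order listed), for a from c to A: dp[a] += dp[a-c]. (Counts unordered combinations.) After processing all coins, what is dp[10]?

after  coin     0     1     2     3     4     5     6     7     8     9    10    11    12    13
          1     1     1     1     1     1     1     1     1     1     1     1     1     1     1
          3     1     1     1     2     2     2     3     3     3     4     4     4     5     5
          4     1     1     1     2     3     3     4     5     6     7     8     9    11    12
          5     1     1     1     2     3     4     5     6     8    10    12    14    17    20

12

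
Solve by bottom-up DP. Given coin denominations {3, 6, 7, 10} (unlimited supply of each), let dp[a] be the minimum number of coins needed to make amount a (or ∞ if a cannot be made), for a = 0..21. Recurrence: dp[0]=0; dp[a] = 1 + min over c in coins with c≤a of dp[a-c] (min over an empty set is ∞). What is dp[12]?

2

 a  0  1  2  3  4  5  6  7  8  9 10 11 12 13 14 15 16 17 18 19 20 21
dp  0  -  -  1  -  -  1  1  -  2  1  -  2  2  2  3  2  2  3  3  2  3
(- denotes ∞ / unreachable)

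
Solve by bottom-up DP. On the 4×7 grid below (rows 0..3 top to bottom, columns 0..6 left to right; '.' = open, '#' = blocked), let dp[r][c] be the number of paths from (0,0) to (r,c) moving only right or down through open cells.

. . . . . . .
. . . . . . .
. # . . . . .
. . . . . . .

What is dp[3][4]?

r\c   0   1   2   3   4   5   6
  0   1   1   1   1   1   1   1
  1   1   2   3   4   5   6   7
  2   1   0   3   7  12  18  25
  3   1   1   4  11  23  41  66

23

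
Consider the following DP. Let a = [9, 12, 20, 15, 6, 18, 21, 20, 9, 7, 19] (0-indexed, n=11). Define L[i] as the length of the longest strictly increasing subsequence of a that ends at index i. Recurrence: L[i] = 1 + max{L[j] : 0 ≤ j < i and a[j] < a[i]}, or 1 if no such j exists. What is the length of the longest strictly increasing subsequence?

5

   i    0    1    2    3    4    5    6    7    8    9   10
a[i]    9   12   20   15    6   18   21   20    9    7   19
L[i]    1    2    3    3    1    4    5    5    2    2    5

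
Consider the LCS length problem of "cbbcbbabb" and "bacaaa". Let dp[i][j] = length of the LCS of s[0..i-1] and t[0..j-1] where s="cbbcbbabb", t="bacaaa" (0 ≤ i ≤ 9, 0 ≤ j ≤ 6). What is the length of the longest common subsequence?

   ''  b  a  c  a  a  a
''  0  0  0  0  0  0  0
 c  0  0  0  1  1  1  1
 b  0  1  1  1  1  1  1
 b  0  1  1  1  1  1  1
 c  0  1  1  2  2  2  2
 b  0  1  1  2  2  2  2
 b  0  1  1  2  2  2  2
 a  0  1  2  2  3  3  3
 b  0  1  2  2  3  3  3
 b  0  1  2  2  3  3  3

3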